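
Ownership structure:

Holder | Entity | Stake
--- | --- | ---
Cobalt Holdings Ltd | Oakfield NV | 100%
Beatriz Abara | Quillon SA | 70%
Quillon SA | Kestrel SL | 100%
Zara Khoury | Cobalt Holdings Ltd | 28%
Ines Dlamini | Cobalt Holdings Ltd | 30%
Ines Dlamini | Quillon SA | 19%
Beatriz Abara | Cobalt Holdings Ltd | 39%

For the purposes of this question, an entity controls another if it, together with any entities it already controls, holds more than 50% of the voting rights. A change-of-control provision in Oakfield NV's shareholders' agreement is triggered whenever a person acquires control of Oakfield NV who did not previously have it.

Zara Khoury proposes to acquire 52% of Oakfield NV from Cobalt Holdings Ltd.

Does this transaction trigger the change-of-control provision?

The purchase adds only to Zara's holdings (Cobalt's stake shrinks), so Zara is the only person who could newly come to control Oakfield.
Zara's largest direct stake is 28% in Cobalt, which does not meet the threshold, so Zara controls no company.
Neither Zara nor any entity Zara controls holds any voting interest in Oakfield.
So before the transaction, Zara does not control Oakfield.
After the purchase, Zara holds 52% of Oakfield directly, and Cobalt's stake falls to 48%.
Zara holds 52% of Oakfield, so Zara controls Oakfield.
Zara did not control Oakfield before and does after, so the clause is triggered.

Yes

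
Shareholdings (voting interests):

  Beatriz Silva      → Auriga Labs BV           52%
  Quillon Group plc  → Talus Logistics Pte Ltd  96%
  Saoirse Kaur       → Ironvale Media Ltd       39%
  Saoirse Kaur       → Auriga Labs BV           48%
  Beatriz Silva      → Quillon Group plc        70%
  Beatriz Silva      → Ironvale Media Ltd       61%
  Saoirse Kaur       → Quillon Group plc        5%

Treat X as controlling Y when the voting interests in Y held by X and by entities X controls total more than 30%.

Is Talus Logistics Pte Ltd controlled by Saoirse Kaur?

No

Saoirse holds 48% of Auriga, so Saoirse controls Auriga.
Saoirse holds 39% of Ironvale, so Saoirse controls Ironvale.
Neither Saoirse nor any entity Saoirse controls holds any voting interest in Talus.
So Saoirse does not control Talus.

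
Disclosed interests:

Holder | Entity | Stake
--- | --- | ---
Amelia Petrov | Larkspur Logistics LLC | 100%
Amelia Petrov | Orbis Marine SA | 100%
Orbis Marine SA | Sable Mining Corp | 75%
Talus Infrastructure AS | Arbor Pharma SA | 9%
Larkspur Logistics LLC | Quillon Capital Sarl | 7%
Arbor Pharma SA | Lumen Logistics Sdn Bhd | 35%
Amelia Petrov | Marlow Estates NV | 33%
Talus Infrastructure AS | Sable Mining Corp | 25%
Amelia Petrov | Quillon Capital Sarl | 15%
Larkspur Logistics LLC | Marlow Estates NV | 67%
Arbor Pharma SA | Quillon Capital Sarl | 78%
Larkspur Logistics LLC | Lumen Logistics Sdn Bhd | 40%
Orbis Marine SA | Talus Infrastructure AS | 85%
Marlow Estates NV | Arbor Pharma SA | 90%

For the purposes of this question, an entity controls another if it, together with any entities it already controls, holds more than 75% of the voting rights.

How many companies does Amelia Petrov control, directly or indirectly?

7

Amelia holds 100% of Larkspur, so Amelia controls Larkspur.
Amelia holds 100% of Orbis, so Amelia controls Orbis.
Amelia and Larkspur together hold 33% + 67% = 100% of Marlow, so Amelia controls Marlow.
Orbis holds 85% of Talus, so Amelia controls Talus.
Marlow and Talus together hold 90% + 9% = 99% of Arbor, so Amelia controls Arbor.
Talus and Orbis together hold 25% + 75% = 100% of Sable, so Amelia controls Sable.
Arbor and Amelia and Larkspur together hold 78% + 15% + 7% = 100% of Quillon, so Amelia controls Quillon.
No other company's threshold is met.
Amelia controls 7 companies.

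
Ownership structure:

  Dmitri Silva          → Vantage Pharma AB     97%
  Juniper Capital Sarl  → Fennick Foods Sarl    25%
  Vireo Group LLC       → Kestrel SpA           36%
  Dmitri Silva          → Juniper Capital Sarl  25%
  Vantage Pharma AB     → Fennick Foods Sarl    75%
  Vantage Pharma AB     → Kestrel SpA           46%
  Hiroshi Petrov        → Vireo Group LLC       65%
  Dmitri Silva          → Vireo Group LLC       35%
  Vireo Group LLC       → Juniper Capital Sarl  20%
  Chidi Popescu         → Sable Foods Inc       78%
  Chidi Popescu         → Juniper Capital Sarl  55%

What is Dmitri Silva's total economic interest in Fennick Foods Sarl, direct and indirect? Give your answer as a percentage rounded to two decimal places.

80.75%

Dmitri reaches Fennick along 3 paths.
Via Vantage: 97% × 75% = 72.75%.
Via Juniper: 25% × 25% = 6.25%.
Via Vireo → Juniper: 35% × 20% × 25% = 1.75%.
Total: 72.75% + 6.25% + 1.75% = 80.75%.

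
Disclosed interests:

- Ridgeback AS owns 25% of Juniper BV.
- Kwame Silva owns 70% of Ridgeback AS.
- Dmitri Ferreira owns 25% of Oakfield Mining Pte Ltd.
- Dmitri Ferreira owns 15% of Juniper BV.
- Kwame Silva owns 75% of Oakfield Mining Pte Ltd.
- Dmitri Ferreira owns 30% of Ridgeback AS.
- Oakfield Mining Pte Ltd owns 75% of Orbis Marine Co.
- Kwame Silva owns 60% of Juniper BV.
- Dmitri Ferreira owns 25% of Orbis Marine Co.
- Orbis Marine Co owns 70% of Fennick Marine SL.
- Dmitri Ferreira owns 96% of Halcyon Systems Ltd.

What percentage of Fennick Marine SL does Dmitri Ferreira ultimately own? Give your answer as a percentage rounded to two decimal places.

30.63%

Dmitri reaches Fennick along 2 paths.
Via Orbis: 25% × 70% = 17.5%.
Via Oakfield → Orbis: 25% × 75% × 70% = 13.125%.
Total: 17.5% + 13.125% = 30.625%.
Rounded: 30.63%.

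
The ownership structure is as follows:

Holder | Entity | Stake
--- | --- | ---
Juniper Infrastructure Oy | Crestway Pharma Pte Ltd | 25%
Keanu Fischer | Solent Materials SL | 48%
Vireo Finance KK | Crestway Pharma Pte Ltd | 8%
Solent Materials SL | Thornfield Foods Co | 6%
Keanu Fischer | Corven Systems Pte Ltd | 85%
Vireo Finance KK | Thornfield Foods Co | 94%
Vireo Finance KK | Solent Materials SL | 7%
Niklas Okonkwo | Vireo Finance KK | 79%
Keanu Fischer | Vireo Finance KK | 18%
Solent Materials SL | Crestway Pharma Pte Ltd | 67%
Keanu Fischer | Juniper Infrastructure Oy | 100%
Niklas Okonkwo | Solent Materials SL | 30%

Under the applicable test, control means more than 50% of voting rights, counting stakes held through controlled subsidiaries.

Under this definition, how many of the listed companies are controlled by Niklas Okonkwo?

2

Niklas holds 79% of Vireo, so Niklas controls Vireo.
Vireo holds 94% of Thornfield, so Niklas controls Thornfield.
No other company's threshold is met.
Niklas controls 2 companies.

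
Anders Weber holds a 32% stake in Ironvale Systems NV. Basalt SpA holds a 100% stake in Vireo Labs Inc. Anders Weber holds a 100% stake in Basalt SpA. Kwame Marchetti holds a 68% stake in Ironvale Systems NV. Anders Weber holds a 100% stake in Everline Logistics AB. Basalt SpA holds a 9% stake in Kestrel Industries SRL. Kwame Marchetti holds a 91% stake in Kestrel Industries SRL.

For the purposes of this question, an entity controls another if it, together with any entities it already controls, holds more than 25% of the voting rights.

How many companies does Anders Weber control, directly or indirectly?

Anders holds 100% of Basalt, so Anders controls Basalt.
Anders holds 100% of Everline, so Anders controls Everline.
Anders holds 32% of Ironvale, so Anders controls Ironvale.
Basalt holds 100% of Vireo, so Anders controls Vireo.
No other company's threshold is met.
Anders controls 4 companies.

4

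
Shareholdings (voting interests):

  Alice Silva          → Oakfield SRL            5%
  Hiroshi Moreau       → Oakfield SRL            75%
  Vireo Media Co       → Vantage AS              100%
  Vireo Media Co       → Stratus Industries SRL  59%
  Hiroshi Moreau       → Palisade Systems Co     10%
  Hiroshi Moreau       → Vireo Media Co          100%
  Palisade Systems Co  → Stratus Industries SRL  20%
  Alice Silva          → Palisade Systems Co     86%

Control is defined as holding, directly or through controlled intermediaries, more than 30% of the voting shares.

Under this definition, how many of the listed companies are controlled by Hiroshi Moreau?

4

Hiroshi holds 100% of Vireo, so Hiroshi controls Vireo.
Vireo holds 100% of Vantage, so Hiroshi controls Vantage.
Hiroshi holds 75% of Oakfield, so Hiroshi controls Oakfield.
Vireo holds 59% of Stratus, so Hiroshi controls Stratus.
No other company's threshold is met.
Hiroshi controls 4 companies.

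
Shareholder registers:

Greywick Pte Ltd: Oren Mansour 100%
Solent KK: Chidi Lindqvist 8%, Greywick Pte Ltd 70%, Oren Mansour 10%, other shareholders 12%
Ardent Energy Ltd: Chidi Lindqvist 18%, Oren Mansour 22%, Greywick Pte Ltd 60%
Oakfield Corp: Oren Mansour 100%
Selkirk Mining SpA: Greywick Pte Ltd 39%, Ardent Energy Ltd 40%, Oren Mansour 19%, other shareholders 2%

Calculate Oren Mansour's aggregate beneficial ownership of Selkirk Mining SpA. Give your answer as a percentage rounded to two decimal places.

90.80%

Oren reaches Selkirk along 4 paths.
Via Greywick: 100% × 39% = 39%.
Via Ardent: 22% × 40% = 8.8%.
Via Greywick → Ardent: 100% × 60% × 40% = 24%.
Direct stake: 19% = 19%.
Total: 39% + 8.8% + 24% + 19% = 90.8%.
Rounded: 90.80%.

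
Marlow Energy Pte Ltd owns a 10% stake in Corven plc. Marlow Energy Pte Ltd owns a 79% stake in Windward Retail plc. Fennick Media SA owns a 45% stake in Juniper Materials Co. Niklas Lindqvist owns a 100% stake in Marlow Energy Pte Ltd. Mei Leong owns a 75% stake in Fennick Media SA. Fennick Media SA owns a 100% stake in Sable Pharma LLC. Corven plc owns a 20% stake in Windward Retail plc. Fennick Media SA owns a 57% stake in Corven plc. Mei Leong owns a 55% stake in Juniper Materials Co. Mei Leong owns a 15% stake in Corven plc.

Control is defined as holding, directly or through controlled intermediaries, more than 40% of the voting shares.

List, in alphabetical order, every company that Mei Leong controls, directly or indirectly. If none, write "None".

Mei holds 75% of Fennick, so Mei controls Fennick.
Mei and Fennick together hold 15% + 57% = 72% of Corven, so Mei controls Corven.
Fennick and Mei together hold 45% + 55% = 100% of Juniper, so Mei controls Juniper.
Fennick holds 100% of Sable, so Mei controls Sable.
No other company's threshold is met.

Corven plc, Fennick Media SA, Juniper Materials Co, Sable Pharma LLC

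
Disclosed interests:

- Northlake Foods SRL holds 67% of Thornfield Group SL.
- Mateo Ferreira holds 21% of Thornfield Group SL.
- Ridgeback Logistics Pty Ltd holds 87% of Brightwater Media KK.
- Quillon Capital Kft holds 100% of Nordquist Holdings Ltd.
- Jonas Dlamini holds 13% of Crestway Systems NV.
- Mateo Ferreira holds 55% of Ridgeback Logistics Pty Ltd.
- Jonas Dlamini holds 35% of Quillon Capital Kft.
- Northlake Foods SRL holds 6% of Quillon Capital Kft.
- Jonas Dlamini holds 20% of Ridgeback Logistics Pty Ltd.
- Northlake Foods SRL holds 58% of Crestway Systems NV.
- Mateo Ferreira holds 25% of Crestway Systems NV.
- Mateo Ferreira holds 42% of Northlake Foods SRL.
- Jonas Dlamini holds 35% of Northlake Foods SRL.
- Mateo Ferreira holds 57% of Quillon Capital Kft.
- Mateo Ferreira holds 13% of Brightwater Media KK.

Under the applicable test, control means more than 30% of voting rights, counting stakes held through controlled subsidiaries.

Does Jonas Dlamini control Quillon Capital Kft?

Yes

Jonas holds 35% of Northlake, so Jonas controls Northlake.
Jonas and Northlake together hold 35% + 6% = 41% of Quillon, so Jonas controls Quillon.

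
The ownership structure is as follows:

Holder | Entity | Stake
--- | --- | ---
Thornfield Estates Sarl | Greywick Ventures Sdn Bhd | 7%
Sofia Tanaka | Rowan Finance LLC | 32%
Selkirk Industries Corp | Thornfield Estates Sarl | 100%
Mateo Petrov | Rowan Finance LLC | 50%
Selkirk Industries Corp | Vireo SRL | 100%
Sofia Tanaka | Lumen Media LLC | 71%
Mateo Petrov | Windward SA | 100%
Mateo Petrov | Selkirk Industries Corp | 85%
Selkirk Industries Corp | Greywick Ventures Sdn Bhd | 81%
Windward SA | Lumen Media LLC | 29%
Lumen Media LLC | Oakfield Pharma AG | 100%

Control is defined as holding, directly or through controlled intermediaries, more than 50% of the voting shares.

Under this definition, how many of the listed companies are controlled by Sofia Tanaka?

2

Sofia holds 71% of Lumen, so Sofia controls Lumen.
Lumen holds 100% of Oakfield, so Sofia controls Oakfield.
No other company's threshold is met.
Sofia controls 2 companies.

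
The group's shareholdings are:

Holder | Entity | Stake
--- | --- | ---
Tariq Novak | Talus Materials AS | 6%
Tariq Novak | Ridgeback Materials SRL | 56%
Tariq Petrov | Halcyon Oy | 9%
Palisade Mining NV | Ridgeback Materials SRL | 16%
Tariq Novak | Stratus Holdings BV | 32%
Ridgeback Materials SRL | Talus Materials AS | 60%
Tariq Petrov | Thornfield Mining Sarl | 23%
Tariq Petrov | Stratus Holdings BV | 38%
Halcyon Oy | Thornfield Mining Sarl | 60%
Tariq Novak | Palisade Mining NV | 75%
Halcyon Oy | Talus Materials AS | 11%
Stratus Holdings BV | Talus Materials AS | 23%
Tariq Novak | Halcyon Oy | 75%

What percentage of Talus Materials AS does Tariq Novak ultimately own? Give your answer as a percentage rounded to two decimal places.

62.41%

Tariq Novak reaches Talus along 5 paths.
Via Stratus: 32% × 23% = 7.36%.
Direct stake: 6% = 6%.
Via Palisade → Ridgeback: 75% × 16% × 60% = 7.2%.
Via Ridgeback: 56% × 60% = 33.6%.
Via Halcyon: 75% × 11% = 8.25%.
Total: 7.36% + 6% + 7.2% + 33.6% + 8.25% = 62.41%.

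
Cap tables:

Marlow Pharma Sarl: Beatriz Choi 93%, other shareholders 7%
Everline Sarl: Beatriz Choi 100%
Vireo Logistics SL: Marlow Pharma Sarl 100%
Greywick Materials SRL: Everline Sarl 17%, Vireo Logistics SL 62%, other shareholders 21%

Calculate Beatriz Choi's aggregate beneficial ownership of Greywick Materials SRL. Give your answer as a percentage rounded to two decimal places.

Beatriz reaches Greywick along 2 paths.
Via Everline: 100% × 17% = 17%.
Via Marlow → Vireo: 93% × 100% × 62% = 57.66%.
Total: 17% + 57.66% = 74.66%.

74.66%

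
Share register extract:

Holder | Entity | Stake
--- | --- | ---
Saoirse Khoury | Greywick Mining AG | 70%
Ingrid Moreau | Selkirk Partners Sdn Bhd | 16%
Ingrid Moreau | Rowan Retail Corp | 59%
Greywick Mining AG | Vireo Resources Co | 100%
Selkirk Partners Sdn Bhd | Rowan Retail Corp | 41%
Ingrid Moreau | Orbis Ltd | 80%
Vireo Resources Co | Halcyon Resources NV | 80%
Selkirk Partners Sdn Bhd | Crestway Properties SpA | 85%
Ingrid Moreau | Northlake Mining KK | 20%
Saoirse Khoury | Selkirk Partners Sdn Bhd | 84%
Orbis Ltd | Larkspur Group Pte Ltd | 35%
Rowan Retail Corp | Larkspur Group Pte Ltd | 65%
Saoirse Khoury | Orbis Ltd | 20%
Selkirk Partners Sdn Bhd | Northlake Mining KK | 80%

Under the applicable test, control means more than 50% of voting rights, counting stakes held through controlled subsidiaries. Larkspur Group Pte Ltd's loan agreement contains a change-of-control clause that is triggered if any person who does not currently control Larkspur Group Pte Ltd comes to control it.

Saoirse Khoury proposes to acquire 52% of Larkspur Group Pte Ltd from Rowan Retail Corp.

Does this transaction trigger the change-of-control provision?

Yes

The purchase adds only to Saoirse's holdings (Rowan's stake shrinks), so Saoirse is the only person who could newly come to control Larkspur.
Saoirse holds 84% of Selkirk, so Saoirse controls Selkirk.
Saoirse holds 70% of Greywick, so Saoirse controls Greywick.
Greywick holds 100% of Vireo, so Saoirse controls Vireo.
Selkirk holds 80% of Northlake, so Saoirse controls Northlake.
Vireo holds 80% of Halcyon, so Saoirse controls Halcyon.
Selkirk holds 85% of Crestway, so Saoirse controls Crestway.
Neither Saoirse nor any entity Saoirse controls holds any voting interest in Larkspur.
So before the transaction, Saoirse does not control Larkspur.
After the purchase, Saoirse holds 52% of Larkspur directly, and Rowan's stake falls to 13%.
Saoirse holds 52% of Larkspur, so Saoirse controls Larkspur.
Saoirse did not control Larkspur before and does after, so the clause is triggered.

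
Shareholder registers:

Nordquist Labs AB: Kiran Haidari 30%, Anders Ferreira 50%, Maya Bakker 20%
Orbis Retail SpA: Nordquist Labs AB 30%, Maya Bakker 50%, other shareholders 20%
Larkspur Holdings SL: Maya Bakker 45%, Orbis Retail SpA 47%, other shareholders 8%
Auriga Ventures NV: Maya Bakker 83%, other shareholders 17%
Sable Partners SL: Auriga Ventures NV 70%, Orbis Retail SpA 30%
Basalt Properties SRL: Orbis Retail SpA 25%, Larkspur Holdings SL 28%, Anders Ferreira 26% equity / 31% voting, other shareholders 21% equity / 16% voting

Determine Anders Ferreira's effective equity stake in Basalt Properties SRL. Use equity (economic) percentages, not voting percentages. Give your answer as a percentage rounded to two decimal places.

Anders reaches Basalt along 3 paths.
Via Nordquist → Orbis: 50% × 30% × 25% = 3.75%.
Via Nordquist → Orbis → Larkspur: 50% × 30% × 47% × 28% = 1.974%.
Direct stake: 26% = 26%.
Total: 3.75% + 1.974% + 26% = 31.724%.
Rounded: 31.72%.

31.72%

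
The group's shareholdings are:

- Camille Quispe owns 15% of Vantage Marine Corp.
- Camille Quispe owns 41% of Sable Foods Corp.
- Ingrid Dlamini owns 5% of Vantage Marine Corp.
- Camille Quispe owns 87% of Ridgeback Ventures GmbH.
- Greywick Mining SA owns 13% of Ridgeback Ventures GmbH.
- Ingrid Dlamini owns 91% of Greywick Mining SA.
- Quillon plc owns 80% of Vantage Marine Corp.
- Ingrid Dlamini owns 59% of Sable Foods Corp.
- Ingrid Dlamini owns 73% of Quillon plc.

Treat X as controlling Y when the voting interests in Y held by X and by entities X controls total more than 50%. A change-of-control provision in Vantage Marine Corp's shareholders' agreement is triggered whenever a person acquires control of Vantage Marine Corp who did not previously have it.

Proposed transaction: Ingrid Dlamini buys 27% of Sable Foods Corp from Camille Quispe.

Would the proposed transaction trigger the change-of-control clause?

The purchase adds only to Ingrid's holdings (Camille's stake shrinks), so Ingrid is the only person who could newly come to control Vantage.
Ingrid holds 73% of Quillon, so Ingrid controls Quillon.
Ingrid and Quillon together hold 5% + 80% = 85% of Vantage, so Ingrid controls Vantage.
So Ingrid already controls Vantage before the transaction.
After the purchase, Ingrid's direct stake in Sable rises to 59% + 27% = 86%, and Camille's stake falls to 14%.
Ingrid controlled Vantage already, so this is not a new person acquiring control; every other person's position is unchanged or reduced.
No new person acquires control, so the clause is not triggered.

No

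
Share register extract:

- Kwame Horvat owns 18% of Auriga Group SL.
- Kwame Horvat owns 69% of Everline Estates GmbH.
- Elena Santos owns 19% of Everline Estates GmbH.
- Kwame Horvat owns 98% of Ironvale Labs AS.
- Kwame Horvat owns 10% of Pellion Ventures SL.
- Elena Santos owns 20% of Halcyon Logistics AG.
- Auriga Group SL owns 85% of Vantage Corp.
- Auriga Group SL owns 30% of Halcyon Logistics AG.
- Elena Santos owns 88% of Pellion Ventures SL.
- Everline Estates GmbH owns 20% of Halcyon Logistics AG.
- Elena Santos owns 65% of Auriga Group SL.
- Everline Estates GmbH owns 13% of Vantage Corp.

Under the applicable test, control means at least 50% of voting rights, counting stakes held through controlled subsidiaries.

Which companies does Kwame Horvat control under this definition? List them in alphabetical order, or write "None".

Kwame holds 69% of Everline, so Kwame controls Everline.
Kwame holds 98% of Ironvale, so Kwame controls Ironvale.
No other company's threshold is met.

Everline Estates GmbH, Ironvale Labs AS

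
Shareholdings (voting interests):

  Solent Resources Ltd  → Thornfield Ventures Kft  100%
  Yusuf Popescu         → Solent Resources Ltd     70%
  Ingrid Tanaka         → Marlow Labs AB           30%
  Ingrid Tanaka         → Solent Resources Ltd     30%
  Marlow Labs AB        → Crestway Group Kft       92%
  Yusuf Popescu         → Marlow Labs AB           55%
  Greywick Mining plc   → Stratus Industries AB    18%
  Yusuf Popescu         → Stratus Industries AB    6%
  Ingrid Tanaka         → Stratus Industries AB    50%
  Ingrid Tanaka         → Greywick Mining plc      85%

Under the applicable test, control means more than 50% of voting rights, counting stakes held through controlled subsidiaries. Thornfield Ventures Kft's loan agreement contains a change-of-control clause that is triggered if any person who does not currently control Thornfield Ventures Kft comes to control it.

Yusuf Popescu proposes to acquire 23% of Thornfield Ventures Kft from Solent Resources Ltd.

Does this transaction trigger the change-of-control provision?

No

The purchase adds only to Yusuf's holdings (Solent's stake shrinks), so Yusuf is the only person who could newly come to control Thornfield.
Yusuf holds 70% of Solent, so Yusuf controls Solent.
Solent holds 100% of Thornfield, so Yusuf controls Thornfield.
So Yusuf already controls Thornfield before the transaction.
After the purchase, Yusuf holds 23% of Thornfield directly, and Solent's stake falls to 77%.
Yusuf controlled Thornfield already, so this is not a new person acquiring control; every other person's position is unchanged or reduced.
No new person acquires control, so the clause is not triggered.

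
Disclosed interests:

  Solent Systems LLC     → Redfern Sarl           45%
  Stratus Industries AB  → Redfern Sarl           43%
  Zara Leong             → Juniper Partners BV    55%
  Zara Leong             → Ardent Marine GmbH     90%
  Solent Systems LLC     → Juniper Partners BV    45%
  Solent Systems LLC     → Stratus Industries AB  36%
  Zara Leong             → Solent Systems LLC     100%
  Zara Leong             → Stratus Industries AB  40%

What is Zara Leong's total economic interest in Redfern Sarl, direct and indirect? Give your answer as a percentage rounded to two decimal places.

77.68%

Zara reaches Redfern along 3 paths.
Via Solent → Stratus: 100% × 36% × 43% = 15.48%.
Via Stratus: 40% × 43% = 17.2%.
Via Solent: 100% × 45% = 45%.
Total: 15.48% + 17.2% + 45% = 77.68%.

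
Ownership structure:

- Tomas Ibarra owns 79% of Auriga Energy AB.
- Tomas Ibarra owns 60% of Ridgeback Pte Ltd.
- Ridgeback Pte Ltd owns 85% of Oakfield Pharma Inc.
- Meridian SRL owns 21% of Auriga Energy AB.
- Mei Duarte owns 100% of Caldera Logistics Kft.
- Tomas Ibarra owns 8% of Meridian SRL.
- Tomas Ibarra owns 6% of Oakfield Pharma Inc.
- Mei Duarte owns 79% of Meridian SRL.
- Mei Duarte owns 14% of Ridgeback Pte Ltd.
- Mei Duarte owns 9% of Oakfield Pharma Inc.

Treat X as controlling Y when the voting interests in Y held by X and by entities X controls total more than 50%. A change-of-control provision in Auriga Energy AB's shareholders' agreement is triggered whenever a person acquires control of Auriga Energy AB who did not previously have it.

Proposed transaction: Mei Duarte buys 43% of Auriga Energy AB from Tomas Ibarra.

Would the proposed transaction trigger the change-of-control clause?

Yes

The purchase adds only to Mei's holdings (Tomas's stake shrinks), so Mei is the only person who could newly come to control Auriga.
Mei holds 100% of Caldera, so Mei controls Caldera.
Mei holds 79% of Meridian, so Mei controls Meridian.
In Auriga, Mei's side holds only 21%, not > 50%.
So before the transaction, Mei does not control Auriga.
After the purchase, Mei holds 43% of Auriga directly, and Tomas's stake falls to 36%.
Meridian and Mei together hold 21% + 43% = 64% of Auriga, so Mei controls Auriga.
Mei did not control Auriga before and does after, so the clause is triggered.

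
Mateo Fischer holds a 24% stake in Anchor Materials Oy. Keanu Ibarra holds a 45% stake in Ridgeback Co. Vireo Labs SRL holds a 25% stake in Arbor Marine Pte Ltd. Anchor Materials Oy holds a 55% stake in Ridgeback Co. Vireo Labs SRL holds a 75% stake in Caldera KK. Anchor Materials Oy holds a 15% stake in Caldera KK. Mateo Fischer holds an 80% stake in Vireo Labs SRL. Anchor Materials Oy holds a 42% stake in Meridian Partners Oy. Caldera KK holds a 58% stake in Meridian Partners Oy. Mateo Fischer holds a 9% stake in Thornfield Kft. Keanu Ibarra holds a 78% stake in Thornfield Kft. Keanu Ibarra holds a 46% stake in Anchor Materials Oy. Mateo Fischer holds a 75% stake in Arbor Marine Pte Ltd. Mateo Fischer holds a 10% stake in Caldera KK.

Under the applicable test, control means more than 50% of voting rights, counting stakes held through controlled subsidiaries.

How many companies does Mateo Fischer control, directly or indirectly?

4

Mateo holds 80% of Vireo, so Mateo controls Vireo.
Vireo and Mateo together hold 75% + 10% = 85% of Caldera, so Mateo controls Caldera.
Vireo and Mateo together hold 25% + 75% = 100% of Arbor, so Mateo controls Arbor.
Caldera holds 58% of Meridian, so Mateo controls Meridian.
No other company's threshold is met.
Mateo controls 4 companies.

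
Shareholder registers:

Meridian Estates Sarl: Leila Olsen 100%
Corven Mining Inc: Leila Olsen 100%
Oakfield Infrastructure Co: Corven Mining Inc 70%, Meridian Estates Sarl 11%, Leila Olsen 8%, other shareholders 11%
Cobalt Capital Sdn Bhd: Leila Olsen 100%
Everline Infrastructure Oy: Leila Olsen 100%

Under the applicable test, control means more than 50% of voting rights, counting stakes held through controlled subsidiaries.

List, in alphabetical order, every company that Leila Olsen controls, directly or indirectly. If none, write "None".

Cobalt Capital Sdn Bhd, Corven Mining Inc, Everline Infrastructure Oy, Meridian Estates Sarl, Oakfield Infrastructure Co

Leila holds 100% of Meridian, so Leila controls Meridian.
Leila holds 100% of Corven, so Leila controls Corven.
Corven and Meridian and Leila together hold 70% + 11% + 8% = 89% of Oakfield, so Leila controls Oakfield.
Leila holds 100% of Cobalt, so Leila controls Cobalt.
Leila holds 100% of Everline, so Leila controls Everline.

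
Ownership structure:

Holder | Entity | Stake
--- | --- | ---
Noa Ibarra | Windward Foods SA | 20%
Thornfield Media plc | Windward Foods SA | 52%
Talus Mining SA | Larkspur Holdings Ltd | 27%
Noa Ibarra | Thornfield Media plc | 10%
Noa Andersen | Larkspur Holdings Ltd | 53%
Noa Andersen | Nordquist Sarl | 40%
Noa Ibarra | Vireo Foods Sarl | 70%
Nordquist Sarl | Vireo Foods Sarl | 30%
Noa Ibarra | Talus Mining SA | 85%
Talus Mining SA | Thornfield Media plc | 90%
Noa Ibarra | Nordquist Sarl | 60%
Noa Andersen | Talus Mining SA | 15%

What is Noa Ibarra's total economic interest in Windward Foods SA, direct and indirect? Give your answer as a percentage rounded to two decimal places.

64.98%

Noa Ibarra reaches Windward along 3 paths.
Direct stake: 20% = 20%.
Via Thornfield: 10% × 52% = 5.2%.
Via Talus → Thornfield: 85% × 90% × 52% = 39.78%.
Total: 20% + 5.2% + 39.78% = 64.98%.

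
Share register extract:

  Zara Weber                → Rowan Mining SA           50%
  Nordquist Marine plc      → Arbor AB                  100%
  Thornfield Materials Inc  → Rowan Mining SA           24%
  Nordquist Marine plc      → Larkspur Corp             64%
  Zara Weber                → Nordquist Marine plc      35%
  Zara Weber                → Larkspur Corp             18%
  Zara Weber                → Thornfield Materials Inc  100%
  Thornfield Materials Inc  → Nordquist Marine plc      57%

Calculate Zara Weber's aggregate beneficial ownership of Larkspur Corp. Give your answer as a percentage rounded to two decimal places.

Zara reaches Larkspur along 3 paths.
Via Thornfield → Nordquist: 100% × 57% × 64% = 36.48%.
Via Nordquist: 35% × 64% = 22.4%.
Direct stake: 18% = 18%.
Total: 36.48% + 22.4% + 18% = 76.88%.

76.88%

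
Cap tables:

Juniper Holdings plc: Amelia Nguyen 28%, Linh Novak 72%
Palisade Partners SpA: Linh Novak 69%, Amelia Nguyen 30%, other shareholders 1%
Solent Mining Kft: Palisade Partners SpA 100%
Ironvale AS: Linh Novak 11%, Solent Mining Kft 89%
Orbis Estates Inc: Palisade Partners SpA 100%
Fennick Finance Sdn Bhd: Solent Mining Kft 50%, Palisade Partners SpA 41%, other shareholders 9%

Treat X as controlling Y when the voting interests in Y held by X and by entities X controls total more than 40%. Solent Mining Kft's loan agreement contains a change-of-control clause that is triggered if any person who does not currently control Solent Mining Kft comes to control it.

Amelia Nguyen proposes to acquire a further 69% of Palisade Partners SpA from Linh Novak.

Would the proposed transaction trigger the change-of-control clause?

Yes

The purchase adds only to Amelia's holdings (Linh's stake shrinks), so Amelia is the only person who could newly come to control Solent.
Amelia's largest direct stake is 30% in Palisade, which does not meet the threshold, so Amelia controls no company.
Neither Amelia nor any entity Amelia controls holds any voting interest in Solent.
So before the transaction, Amelia does not control Solent.
After the purchase, Amelia's direct stake in Palisade rises to 30% + 69% = 99%, and Linh's stake falls to 0%.
Amelia holds 99% of Palisade, so Amelia controls Palisade.
Palisade holds 100% of Solent, so Amelia controls Solent.
Amelia did not control Solent before and does after, so the clause is triggered.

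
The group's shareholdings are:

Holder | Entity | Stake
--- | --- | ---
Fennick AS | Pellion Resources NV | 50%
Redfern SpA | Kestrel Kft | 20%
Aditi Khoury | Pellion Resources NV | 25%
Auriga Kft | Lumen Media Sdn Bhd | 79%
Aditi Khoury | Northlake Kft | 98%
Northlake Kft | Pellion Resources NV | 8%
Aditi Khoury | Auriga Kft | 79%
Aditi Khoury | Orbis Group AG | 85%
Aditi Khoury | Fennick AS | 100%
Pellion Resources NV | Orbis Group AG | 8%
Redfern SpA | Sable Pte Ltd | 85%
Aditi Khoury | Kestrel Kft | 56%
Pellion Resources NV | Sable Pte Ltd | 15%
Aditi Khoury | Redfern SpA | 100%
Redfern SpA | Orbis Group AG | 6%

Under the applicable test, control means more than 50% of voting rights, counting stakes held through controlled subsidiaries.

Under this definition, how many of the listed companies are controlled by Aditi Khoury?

9

Aditi holds 79% of Auriga, so Aditi controls Auriga.
Aditi holds 100% of Fennick, so Aditi controls Fennick.
Aditi holds 98% of Northlake, so Aditi controls Northlake.
Aditi holds 100% of Redfern, so Aditi controls Redfern.
Auriga holds 79% of Lumen, so Aditi controls Lumen.
Aditi and Northlake and Fennick together hold 25% + 8% + 50% = 83% of Pellion, so Aditi controls Pellion.
Aditi and Pellion and Redfern together hold 85% + 8% + 6% = 99% of Orbis, so Aditi controls Orbis.
Pellion and Redfern together hold 15% + 85% = 100% of Sable, so Aditi controls Sable.
Aditi and Redfern together hold 56% + 20% = 76% of Kestrel, so Aditi controls Kestrel.
Aditi controls 9 companies.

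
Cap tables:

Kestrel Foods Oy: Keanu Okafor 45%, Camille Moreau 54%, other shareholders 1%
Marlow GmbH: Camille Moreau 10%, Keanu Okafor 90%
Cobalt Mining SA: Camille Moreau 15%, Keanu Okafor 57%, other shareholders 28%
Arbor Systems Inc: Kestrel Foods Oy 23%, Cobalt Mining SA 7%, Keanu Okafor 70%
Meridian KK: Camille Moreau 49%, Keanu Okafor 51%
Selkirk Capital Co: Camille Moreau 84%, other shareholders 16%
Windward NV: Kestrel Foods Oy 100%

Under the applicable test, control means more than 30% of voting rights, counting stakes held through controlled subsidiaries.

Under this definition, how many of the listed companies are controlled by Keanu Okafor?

6

Keanu holds 45% of Kestrel, so Keanu controls Kestrel.
Keanu holds 90% of Marlow, so Keanu controls Marlow.
Keanu holds 57% of Cobalt, so Keanu controls Cobalt.
Kestrel and Cobalt and Keanu together hold 23% + 7% + 70% = 100% of Arbor, so Keanu controls Arbor.
Keanu holds 51% of Meridian, so Keanu controls Meridian.
Kestrel holds 100% of Windward, so Keanu controls Windward.
No other company's threshold is met.
Keanu controls 6 companies.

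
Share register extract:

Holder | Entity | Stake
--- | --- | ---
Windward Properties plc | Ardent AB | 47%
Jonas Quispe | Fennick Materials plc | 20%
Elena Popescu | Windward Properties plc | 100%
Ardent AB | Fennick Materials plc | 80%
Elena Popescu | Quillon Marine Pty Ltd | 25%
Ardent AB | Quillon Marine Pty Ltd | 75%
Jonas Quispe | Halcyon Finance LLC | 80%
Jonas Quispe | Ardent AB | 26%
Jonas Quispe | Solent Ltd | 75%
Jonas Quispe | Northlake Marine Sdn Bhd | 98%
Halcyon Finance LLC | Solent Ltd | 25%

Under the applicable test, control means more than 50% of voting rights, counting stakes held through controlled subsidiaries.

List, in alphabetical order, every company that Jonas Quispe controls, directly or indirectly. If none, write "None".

Jonas holds 80% of Halcyon, so Jonas controls Halcyon.
Jonas holds 98% of Northlake, so Jonas controls Northlake.
Jonas and Halcyon together hold 75% + 25% = 100% of Solent, so Jonas controls Solent.
No other company's threshold is met.

Halcyon Finance LLC, Northlake Marine Sdn Bhd, Solent Ltd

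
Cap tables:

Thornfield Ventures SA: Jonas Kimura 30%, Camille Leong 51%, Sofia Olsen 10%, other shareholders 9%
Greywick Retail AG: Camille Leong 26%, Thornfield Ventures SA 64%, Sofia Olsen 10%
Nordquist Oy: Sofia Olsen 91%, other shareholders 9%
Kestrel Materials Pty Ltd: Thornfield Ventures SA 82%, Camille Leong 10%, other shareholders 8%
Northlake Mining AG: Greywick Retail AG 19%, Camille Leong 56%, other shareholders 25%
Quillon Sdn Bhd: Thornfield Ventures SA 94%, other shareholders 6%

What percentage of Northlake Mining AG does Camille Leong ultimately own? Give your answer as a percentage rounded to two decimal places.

Camille reaches Northlake along 3 paths.
Via Greywick: 26% × 19% = 4.94%.
Via Thornfield → Greywick: 51% × 64% × 19% = 6.2016%.
Direct stake: 56% = 56%.
Total: 4.94% + 6.2016% + 56% = 67.1416%.
Rounded: 67.14%.

67.14%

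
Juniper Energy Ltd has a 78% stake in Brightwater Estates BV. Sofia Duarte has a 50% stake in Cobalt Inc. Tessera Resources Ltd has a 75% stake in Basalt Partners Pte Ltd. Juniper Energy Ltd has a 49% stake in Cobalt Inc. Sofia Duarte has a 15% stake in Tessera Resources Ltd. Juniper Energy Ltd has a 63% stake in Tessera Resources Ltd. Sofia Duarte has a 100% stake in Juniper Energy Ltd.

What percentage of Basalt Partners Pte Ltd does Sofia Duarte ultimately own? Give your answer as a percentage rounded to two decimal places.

58.50%

Sofia reaches Basalt along 2 paths.
Via Juniper → Tessera: 100% × 63% × 75% = 47.25%.
Via Tessera: 15% × 75% = 11.25%.
Total: 47.25% + 11.25% = 58.5%.
Rounded: 58.50%.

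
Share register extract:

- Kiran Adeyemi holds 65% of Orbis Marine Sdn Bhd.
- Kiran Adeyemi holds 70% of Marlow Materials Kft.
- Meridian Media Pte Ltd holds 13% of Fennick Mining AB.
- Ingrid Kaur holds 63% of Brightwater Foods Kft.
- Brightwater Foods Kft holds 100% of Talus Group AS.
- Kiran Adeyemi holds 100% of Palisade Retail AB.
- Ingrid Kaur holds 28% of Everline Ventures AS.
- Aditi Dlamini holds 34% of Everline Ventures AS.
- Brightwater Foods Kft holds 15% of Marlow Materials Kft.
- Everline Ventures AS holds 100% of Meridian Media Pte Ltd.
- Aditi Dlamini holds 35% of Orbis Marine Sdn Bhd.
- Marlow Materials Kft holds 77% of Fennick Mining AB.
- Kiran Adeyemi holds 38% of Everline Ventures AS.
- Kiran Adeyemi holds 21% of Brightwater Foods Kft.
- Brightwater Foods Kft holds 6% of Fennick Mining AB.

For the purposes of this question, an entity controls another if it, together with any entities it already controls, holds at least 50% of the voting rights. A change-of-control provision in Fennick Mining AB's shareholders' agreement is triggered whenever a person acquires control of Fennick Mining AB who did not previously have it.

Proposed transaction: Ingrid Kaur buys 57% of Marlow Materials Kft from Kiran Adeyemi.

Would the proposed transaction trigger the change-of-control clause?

Yes

The purchase adds only to Ingrid's holdings (Kiran's stake shrinks), so Ingrid is the only person who could newly come to control Fennick.
Ingrid holds 63% of Brightwater, so Ingrid controls Brightwater.
Brightwater holds 100% of Talus, so Ingrid controls Talus.
In Fennick, Ingrid's side holds only 6%, not ≥ 50%.
So before the transaction, Ingrid does not control Fennick.
After the purchase, Ingrid holds 57% of Marlow directly, and Kiran's stake falls to 13%.
Brightwater and Ingrid together hold 15% + 57% = 72% of Marlow, so Ingrid controls Marlow.
Brightwater and Marlow together hold 6% + 77% = 83% of Fennick, so Ingrid controls Fennick.
Ingrid did not control Fennick before and does after, so the clause is triggered.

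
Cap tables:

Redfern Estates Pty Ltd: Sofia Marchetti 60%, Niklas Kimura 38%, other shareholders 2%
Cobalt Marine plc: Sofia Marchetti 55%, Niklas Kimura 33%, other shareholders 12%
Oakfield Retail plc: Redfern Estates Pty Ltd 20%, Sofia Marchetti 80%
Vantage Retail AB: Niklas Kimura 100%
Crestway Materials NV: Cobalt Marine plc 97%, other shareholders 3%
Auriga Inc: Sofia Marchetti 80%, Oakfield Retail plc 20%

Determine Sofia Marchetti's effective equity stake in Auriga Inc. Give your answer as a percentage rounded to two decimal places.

Sofia reaches Auriga along 3 paths.
Direct stake: 80% = 80%.
Via Redfern → Oakfield: 60% × 20% × 20% = 2.4%.
Via Oakfield: 80% × 20% = 16%.
Total: 80% + 2.4% + 16% = 98.4%.
Rounded: 98.40%.

98.40%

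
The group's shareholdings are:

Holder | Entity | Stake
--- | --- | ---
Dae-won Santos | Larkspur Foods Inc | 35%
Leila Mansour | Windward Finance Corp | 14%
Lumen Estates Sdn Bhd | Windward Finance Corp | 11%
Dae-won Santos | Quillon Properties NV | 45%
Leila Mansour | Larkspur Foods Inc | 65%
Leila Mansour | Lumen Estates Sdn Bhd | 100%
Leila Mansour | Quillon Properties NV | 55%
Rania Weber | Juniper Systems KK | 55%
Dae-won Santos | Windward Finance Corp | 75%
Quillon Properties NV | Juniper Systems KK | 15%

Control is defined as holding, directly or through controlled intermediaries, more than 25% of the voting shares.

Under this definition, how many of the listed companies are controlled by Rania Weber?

1

Rania holds 55% of Juniper, so Rania controls Juniper.
No other company's threshold is met.
Rania controls 1 company.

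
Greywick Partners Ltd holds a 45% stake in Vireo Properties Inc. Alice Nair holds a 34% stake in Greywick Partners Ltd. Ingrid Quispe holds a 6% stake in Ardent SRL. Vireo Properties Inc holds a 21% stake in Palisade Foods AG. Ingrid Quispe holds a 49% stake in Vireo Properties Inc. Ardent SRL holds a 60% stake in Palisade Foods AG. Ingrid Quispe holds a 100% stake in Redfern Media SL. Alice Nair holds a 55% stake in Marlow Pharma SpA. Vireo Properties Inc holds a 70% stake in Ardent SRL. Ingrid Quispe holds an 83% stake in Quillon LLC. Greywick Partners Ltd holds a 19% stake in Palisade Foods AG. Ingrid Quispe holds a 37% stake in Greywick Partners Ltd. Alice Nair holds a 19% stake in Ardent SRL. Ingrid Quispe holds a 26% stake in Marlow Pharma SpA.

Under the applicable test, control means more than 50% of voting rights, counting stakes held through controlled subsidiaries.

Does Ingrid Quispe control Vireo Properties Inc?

No

Ingrid holds 100% of Redfern, so Ingrid controls Redfern.
Ingrid holds 83% of Quillon, so Ingrid controls Quillon.
In Vireo, Ingrid's side holds only 49%, not > 50%.
So Ingrid does not control Vireo.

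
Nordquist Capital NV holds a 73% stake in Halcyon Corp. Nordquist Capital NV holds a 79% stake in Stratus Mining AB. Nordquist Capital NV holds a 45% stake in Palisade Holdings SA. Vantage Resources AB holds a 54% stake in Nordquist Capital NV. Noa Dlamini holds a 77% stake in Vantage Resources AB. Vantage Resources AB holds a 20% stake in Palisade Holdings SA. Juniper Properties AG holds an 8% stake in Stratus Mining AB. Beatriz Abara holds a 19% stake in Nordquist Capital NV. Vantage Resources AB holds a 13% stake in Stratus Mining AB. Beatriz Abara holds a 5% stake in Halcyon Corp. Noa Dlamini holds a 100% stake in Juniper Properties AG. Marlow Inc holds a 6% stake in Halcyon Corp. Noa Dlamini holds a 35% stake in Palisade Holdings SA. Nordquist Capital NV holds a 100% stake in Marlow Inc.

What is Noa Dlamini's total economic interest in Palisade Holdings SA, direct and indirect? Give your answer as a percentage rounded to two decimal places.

Noa reaches Palisade along 3 paths.
Via Vantage → Nordquist: 77% × 54% × 45% = 18.711%.
Via Vantage: 77% × 20% = 15.4%.
Direct stake: 35% = 35%.
Total: 18.711% + 15.4% + 35% = 69.111%.
Rounded: 69.11%.

69.11%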